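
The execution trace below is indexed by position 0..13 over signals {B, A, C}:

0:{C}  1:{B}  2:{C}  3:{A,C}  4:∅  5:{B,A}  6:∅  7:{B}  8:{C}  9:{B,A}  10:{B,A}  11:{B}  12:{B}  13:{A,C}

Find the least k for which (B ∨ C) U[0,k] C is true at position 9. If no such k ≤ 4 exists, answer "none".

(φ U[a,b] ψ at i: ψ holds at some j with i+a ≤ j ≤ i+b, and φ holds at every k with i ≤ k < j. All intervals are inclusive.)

4

Need earliest j ≥ 9 with C, and (B ∨ C) at every k in [9,j-1].
  j=9: rhs fails.
  j=10: rhs fails.
  j=11: rhs fails.
  j=12: rhs fails.
  j=13: rhs holds; lhs holds on [9,12]. k = 4.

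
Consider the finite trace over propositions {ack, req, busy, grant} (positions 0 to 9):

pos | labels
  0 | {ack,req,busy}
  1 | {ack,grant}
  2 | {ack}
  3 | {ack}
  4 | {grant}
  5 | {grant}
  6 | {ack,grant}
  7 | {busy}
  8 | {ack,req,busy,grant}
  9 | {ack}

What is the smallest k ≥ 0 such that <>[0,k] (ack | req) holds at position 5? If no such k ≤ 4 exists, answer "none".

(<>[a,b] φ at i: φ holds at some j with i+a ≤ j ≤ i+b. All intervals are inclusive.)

1

Scan j = 5,6,… for (ack | req):
  j=5: fails
  j=6: holds
First hit at j=6, so smallest k = 6-5 = 1.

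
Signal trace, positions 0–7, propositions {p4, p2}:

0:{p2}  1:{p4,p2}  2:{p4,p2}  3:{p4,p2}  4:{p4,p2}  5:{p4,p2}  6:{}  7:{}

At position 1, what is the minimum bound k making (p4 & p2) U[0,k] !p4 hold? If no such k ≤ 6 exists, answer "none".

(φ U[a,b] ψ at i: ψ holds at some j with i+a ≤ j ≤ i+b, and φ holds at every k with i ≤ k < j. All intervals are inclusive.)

Need earliest j ≥ 1 with !p4, and (p4 & p2) at every k in [1,j-1].
  j=1: rhs fails.
  j=2: rhs fails.
  j=3: rhs fails.
  j=4: rhs fails.
  j=5: rhs fails.
  j=6: rhs holds; lhs holds on [1,5]. k = 5.

5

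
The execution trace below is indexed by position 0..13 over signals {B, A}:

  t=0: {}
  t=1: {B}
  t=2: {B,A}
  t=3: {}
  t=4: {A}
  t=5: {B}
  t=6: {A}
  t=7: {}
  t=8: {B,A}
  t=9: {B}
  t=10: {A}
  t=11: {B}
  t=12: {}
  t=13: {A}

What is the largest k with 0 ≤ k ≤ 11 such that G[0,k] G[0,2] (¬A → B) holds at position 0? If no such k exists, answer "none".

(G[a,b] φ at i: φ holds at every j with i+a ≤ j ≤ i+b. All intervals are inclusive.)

none

G[0,2] (¬A → B) must hold from j=0 onward; find where it first fails.
  j=0: fails → no k works.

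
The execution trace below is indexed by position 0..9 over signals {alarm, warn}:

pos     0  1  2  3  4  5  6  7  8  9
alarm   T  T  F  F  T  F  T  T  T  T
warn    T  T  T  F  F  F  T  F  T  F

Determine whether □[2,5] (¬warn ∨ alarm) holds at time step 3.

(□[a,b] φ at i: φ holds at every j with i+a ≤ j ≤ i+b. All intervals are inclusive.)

Check (¬warn ∨ alarm) at every j in [5,8]:
  j=5: true
  j=6: true
  j=7: true
  j=8: true
All positions satisfy it → formula holds.

True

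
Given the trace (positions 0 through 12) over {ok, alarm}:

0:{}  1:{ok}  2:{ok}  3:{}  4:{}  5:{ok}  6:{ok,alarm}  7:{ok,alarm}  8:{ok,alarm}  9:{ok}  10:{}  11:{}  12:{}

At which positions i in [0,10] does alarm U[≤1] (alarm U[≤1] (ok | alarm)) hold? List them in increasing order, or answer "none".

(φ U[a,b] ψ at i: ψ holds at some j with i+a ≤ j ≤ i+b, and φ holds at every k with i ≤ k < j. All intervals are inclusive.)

Evaluate at each i in [0,10]:
  i=0: ✗ (lhs fails at k=0 before rhs at j=1)
  i=1: ✓ (rhs at j=1)
  i=2: ✓ (rhs at j=2)
  i=3: ✗ (no rhs in [3,4])
  i=4: ✗ (lhs fails at k=4 before rhs at j=5)
  i=5: ✓ (rhs at j=5)
  i=6: ✓ (rhs at j=6)
  i=7: ✓ (rhs at j=7)
  i=8: ✓ (rhs at j=8)
  i=9: ✓ (rhs at j=9)
  i=10: ✗ (no rhs in [10,11])

1, 2, 5, 6, 7, 8, 9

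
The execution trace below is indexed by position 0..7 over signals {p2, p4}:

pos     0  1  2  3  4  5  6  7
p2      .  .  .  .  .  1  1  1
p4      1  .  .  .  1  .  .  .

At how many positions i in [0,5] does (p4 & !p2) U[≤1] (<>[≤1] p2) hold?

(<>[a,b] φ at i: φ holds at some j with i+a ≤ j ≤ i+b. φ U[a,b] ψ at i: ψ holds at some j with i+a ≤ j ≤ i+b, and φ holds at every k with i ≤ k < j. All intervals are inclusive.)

Evaluate at each i in [0,5]:
  i=0: ✗ (no rhs in [0,1])
  i=1: ✗ (no rhs in [1,2])
  i=2: ✗ (no rhs in [2,3])
  i=3: ✗ (lhs fails at k=3 before rhs at j=4)
  i=4: ✓ (rhs at j=4)
  i=5: ✓ (rhs at j=5)
Positions where it holds: {4, 5} → 2.

2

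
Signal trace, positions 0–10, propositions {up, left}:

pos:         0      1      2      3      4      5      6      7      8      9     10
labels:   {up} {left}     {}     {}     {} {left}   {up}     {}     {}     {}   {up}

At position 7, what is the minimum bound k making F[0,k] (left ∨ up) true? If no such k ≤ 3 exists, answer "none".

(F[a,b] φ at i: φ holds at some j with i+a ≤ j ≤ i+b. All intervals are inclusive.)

3

Scan j = 7,8,… for (left ∨ up):
  j=7: fails
  j=8: fails
  j=9: fails
  j=10: holds
First hit at j=10, so smallest k = 10-7 = 3.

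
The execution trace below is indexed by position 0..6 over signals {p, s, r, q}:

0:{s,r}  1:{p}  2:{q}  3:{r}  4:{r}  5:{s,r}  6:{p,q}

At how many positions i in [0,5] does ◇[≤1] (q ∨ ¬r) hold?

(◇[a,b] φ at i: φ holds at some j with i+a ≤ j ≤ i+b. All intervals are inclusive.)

4

Evaluate at each i in [0,5]:
  i=0: ✓ (witness j=1)
  i=1: ✓ (witness j=1)
  i=2: ✓ (witness j=2)
  i=3: ✗ (none in [3,4])
  i=4: ✗ (none in [4,5])
  i=5: ✓ (witness j=6)
Positions where it holds: {0, 1, 2, 5} → 4.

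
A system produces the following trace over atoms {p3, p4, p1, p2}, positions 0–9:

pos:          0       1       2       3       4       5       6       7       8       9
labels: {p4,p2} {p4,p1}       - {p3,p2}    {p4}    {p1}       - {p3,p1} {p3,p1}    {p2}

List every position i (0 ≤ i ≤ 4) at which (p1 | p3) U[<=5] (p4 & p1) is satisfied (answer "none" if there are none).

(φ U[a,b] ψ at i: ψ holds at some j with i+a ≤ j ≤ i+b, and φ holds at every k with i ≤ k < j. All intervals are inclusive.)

Evaluate at each i in [0,4]:
  i=0: ✗ (lhs fails at k=0 before rhs at j=1)
  i=1: ✓ (rhs at j=1)
  i=2: ✗ (no rhs in [2,7])
  i=3: ✗ (no rhs in [3,8])
  i=4: ✗ (no rhs in [4,9])

1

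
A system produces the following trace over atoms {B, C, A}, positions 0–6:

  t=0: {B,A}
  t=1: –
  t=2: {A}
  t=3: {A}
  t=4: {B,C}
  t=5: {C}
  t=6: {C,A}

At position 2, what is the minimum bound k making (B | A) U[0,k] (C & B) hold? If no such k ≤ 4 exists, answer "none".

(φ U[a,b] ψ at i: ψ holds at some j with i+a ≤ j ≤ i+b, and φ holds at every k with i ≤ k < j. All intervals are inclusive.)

Need earliest j ≥ 2 with (C & B), and (B | A) at every k in [2,j-1].
  j=2: rhs fails.
  j=3: rhs fails.
  j=4: rhs holds; lhs holds on [2,3]. k = 2.

2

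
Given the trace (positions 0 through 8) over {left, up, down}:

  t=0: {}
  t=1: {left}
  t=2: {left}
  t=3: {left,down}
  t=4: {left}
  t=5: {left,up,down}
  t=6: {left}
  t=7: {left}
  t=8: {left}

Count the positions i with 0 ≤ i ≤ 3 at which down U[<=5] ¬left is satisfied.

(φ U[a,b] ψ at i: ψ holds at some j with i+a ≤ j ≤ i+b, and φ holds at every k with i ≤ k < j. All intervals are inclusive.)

1

Evaluate at each i in [0,3]:
  i=0: ✓ (rhs at j=0)
  i=1: ✗ (no rhs in [1,6])
  i=2: ✗ (no rhs in [2,7])
  i=3: ✗ (no rhs in [3,8])
Positions where it holds: {0} → 1.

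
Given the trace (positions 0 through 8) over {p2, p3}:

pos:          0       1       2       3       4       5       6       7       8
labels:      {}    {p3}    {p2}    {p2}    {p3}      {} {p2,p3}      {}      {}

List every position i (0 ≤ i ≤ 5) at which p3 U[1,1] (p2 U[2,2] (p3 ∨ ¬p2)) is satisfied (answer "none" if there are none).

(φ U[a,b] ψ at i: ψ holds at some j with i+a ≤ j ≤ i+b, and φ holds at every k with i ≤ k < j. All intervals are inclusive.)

Evaluate at each i in [0,5]:
  i=0: ✗ (no rhs in [1,1])
  i=1: ✓ (rhs at j=2; lhs holds on [1,1])
  i=2: ✗ (no rhs in [3,3])
  i=3: ✗ (no rhs in [4,4])
  i=4: ✗ (no rhs in [5,5])
  i=5: ✗ (no rhs in [6,6])

1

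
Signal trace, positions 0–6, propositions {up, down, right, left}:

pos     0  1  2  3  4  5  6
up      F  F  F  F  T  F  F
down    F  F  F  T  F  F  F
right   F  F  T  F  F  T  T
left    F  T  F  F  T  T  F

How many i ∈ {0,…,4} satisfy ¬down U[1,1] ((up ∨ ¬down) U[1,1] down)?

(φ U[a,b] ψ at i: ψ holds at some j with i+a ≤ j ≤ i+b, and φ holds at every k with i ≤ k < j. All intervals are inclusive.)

1

Evaluate at each i in [0,4]:
  i=0: ✗ (no rhs in [1,1])
  i=1: ✓ (rhs at j=2; lhs holds on [1,1])
  i=2: ✗ (no rhs in [3,3])
  i=3: ✗ (no rhs in [4,4])
  i=4: ✗ (no rhs in [5,5])
Positions where it holds: {1} → 1.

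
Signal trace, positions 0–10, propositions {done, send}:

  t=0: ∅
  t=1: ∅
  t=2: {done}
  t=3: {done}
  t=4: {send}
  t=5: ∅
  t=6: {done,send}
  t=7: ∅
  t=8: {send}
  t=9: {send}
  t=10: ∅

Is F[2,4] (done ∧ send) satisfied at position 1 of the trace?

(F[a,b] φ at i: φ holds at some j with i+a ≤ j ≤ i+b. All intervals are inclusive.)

Check (done ∧ send) at each j in [3,5]:
  j=3: false
  j=4: false
  j=5: false
No position in the window satisfies it → formula fails.

Does not hold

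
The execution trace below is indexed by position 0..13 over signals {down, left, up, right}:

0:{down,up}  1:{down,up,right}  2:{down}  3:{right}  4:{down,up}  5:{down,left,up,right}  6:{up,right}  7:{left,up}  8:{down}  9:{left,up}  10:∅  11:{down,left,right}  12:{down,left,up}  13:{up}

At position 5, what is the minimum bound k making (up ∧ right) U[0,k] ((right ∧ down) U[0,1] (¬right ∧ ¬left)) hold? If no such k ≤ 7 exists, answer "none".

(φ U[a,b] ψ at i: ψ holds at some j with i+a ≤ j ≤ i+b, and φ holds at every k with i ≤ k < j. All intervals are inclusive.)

Need earliest j ≥ 5 with ((right ∧ down) U[0,1] (¬right ∧ ¬left)), and (up ∧ right) at every k in [5,j-1].
  j=5: rhs fails.
  j=6: rhs fails.
  j=7: rhs fails.
  j=8: rhs holds but lhs fails at k=7.
  j=9: rhs fails.
  j=10: rhs holds but lhs fails at k=7.
  j=11: rhs fails.
  j=12: rhs fails.
No witness within the range → none.

none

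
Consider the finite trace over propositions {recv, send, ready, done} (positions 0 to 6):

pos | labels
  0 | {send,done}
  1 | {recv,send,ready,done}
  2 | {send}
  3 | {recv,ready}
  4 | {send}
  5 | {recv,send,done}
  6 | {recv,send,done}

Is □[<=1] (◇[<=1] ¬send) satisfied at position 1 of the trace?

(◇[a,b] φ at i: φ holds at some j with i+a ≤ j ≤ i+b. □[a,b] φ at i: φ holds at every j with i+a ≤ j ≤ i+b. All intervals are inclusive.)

No

Check ◇[<=1] ¬send at every j in [1,2]:
  j=1: fails (none in [1,2])
  j=2: holds (witness at 3)
Fails at j=1 → formula fails.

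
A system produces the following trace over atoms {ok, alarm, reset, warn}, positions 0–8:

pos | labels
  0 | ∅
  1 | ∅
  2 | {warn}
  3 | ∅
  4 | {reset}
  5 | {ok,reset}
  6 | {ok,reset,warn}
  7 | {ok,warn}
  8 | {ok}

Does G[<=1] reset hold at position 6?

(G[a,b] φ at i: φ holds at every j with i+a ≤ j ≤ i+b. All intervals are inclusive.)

Check reset at every j in [6,7]:
  j=6: true
  j=7: false
Fails at j=7 → formula fails.

Does not hold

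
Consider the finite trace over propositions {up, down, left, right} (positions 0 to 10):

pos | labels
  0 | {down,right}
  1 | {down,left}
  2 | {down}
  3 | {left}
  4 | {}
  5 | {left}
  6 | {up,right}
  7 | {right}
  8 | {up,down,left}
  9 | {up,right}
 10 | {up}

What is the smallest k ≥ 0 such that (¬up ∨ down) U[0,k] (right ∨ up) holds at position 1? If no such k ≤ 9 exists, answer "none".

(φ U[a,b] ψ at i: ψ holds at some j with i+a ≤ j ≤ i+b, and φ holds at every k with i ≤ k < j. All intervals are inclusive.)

5

Need earliest j ≥ 1 with (right ∨ up), and (¬up ∨ down) at every k in [1,j-1].
  j=1: rhs fails.
  j=2: rhs fails.
  j=3: rhs fails.
  j=4: rhs fails.
  j=5: rhs fails.
  j=6: rhs holds; lhs holds on [1,5]. k = 5.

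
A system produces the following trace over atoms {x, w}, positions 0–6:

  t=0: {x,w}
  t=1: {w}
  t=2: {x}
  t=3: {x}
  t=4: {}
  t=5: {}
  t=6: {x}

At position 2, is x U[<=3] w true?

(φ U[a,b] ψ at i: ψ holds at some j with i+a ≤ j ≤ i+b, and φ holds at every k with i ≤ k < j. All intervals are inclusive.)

Need some j in [2,5] with w, and x at every k in [2,j-1].
  j=2: w false.
  j=3: w false.
  j=4: w false.
  j=5: w false.
No j in the window works → until fails.

No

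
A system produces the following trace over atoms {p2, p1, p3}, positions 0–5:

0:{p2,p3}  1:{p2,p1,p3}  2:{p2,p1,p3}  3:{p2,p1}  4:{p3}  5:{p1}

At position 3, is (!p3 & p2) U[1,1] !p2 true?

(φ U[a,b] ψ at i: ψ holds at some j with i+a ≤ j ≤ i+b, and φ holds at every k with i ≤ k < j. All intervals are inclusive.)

Need some j in [4,4] with !p2, and (!p3 & p2) at every k in [3,j-1].
  j=4: !p2 holds; (!p3 & p2) holds at every k in [3,3] → satisfied.

True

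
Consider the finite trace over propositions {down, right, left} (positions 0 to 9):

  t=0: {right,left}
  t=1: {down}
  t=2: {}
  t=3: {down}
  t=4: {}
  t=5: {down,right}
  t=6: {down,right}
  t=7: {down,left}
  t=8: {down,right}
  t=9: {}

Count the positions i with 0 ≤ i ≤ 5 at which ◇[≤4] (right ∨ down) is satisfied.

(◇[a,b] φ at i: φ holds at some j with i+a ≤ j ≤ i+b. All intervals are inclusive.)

Evaluate at each i in [0,5]:
  i=0: ✓ (witness j=0)
  i=1: ✓ (witness j=1)
  i=2: ✓ (witness j=3)
  i=3: ✓ (witness j=3)
  i=4: ✓ (witness j=5)
  i=5: ✓ (witness j=5)
Positions where it holds: {0, 1, 2, 3, 4, 5} → 6.

6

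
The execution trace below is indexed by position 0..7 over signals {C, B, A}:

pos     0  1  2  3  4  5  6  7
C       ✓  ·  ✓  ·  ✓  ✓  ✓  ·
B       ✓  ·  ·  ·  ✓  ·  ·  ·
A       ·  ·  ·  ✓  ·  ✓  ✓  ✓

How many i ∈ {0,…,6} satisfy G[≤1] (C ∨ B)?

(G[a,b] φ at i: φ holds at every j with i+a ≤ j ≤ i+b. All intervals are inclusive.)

2

Evaluate at each i in [0,6]:
  i=0: ✗ (fails at j=1)
  i=1: ✗ (fails at j=1)
  i=2: ✗ (fails at j=3)
  i=3: ✗ (fails at j=3)
  i=4: ✓ (all of [4,5])
  i=5: ✓ (all of [5,6])
  i=6: ✗ (fails at j=7)
Positions where it holds: {4, 5} → 2.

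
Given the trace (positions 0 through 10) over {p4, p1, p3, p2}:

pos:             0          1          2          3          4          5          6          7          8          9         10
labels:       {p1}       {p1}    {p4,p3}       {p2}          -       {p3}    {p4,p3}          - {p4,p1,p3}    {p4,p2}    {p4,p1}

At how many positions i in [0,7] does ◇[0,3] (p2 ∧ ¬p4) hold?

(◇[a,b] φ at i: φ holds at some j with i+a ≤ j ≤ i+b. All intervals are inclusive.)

4

Evaluate at each i in [0,7]:
  i=0: ✓ (witness j=3)
  i=1: ✓ (witness j=3)
  i=2: ✓ (witness j=3)
  i=3: ✓ (witness j=3)
  i=4: ✗ (none in [4,7])
  i=5: ✗ (none in [5,8])
  i=6: ✗ (none in [6,9])
  i=7: ✗ (none in [7,10])
Positions where it holds: {0, 1, 2, 3} → 4.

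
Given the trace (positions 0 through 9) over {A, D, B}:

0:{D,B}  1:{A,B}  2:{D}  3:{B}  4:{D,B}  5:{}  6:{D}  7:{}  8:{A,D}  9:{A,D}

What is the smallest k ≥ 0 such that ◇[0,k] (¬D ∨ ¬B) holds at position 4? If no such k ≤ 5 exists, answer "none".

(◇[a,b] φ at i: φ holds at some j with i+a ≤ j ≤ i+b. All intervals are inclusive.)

1

Scan j = 4,5,… for (¬D ∨ ¬B):
  j=4: fails
  j=5: holds
First hit at j=5, so smallest k = 5-4 = 1.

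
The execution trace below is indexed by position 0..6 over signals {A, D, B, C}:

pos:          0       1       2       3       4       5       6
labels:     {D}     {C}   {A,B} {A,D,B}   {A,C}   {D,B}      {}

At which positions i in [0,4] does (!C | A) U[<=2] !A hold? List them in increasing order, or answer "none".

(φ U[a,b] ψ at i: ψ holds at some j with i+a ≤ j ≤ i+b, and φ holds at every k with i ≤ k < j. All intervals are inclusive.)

0, 1, 3, 4

Evaluate at each i in [0,4]:
  i=0: ✓ (rhs at j=0)
  i=1: ✓ (rhs at j=1)
  i=2: ✗ (no rhs in [2,4])
  i=3: ✓ (rhs at j=5; lhs holds on [3,4])
  i=4: ✓ (rhs at j=5; lhs holds on [4,4])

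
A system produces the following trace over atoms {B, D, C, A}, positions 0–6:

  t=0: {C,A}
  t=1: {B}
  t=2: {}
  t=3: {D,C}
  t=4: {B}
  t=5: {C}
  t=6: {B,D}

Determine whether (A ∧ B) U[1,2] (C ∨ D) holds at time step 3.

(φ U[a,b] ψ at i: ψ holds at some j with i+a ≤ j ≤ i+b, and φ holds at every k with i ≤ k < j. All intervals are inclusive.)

No

Need some j in [4,5] with (C ∨ D), and (A ∧ B) at every k in [3,j-1].
  j=4: (C ∨ D) false.
  j=5: (C ∨ D) holds, but (A ∧ B) fails at k=3 → not this j.
No j in the window works → until fails.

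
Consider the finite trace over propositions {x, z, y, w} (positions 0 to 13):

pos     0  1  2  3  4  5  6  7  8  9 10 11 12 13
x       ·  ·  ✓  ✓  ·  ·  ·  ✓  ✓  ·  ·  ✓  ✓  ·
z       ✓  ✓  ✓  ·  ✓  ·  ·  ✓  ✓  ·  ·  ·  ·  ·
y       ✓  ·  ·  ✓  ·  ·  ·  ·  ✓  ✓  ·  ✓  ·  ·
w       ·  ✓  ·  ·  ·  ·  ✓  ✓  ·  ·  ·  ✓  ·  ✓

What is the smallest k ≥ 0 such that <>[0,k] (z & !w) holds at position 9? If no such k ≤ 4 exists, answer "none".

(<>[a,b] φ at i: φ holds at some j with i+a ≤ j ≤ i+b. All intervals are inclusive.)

Scan j = 9,10,… for (z & !w):
  j=9: fails
  j=10: fails
  j=11: fails
  j=12: fails
  j=13: fails
No j in [9,13] satisfies it → none.

none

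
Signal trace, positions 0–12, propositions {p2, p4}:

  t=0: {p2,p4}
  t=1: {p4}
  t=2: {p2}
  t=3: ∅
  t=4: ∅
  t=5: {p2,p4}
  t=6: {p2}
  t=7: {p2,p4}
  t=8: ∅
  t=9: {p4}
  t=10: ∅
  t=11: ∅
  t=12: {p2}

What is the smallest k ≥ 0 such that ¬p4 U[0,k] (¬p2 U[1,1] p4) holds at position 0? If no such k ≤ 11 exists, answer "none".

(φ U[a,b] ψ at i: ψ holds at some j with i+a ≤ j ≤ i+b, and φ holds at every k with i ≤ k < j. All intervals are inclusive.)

none

Need earliest j ≥ 0 with (¬p2 U[1,1] p4), and ¬p4 at every k in [0,j-1].
  j=0: rhs fails.
  j=1: rhs fails.
  j=2: rhs fails.
  j=3: rhs fails.
  j=4: rhs holds but lhs fails at k=0.
  j=5: rhs fails.
  j=6: rhs fails.
  j=7: rhs fails.
  j=8: rhs holds but lhs fails at k=0.
  j=9: rhs fails.
  j=10: rhs fails.
  j=11: rhs fails.
No witness within the range → none.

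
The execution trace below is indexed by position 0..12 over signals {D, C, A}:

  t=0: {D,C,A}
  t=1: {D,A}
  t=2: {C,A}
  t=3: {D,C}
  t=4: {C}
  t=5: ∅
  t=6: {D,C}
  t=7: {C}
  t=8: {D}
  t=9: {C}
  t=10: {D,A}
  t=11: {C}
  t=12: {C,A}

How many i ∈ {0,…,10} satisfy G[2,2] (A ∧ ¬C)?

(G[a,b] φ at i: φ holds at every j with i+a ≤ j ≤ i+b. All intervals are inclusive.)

1

Evaluate at each i in [0,10]:
  i=0: ✗ (fails at j=2)
  i=1: ✗ (fails at j=3)
  i=2: ✗ (fails at j=4)
  i=3: ✗ (fails at j=5)
  i=4: ✗ (fails at j=6)
  i=5: ✗ (fails at j=7)
  i=6: ✗ (fails at j=8)
  i=7: ✗ (fails at j=9)
  i=8: ✓ (all of [10,10])
  i=9: ✗ (fails at j=11)
  i=10: ✗ (fails at j=12)
Positions where it holds: {8} → 1.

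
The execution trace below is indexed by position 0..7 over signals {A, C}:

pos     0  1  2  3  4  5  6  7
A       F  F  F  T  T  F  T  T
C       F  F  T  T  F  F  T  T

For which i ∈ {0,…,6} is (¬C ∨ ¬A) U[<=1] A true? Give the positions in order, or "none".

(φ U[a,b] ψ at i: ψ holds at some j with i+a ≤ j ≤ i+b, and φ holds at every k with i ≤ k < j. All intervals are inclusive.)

2, 3, 4, 5, 6

Evaluate at each i in [0,6]:
  i=0: ✗ (no rhs in [0,1])
  i=1: ✗ (no rhs in [1,2])
  i=2: ✓ (rhs at j=3; lhs holds on [2,2])
  i=3: ✓ (rhs at j=3)
  i=4: ✓ (rhs at j=4)
  i=5: ✓ (rhs at j=6; lhs holds on [5,5])
  i=6: ✓ (rhs at j=6)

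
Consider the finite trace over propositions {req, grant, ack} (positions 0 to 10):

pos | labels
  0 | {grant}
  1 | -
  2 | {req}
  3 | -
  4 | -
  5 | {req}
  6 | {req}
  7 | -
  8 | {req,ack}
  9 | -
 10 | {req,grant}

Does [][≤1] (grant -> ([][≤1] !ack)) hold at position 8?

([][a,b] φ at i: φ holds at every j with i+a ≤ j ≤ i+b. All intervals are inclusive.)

Check (grant -> ([][≤1] !ack)) at every j in [8,9]:
  j=8: antecedent false → ✓
  j=9: antecedent false → ✓
All positions satisfy it → formula holds.

Holds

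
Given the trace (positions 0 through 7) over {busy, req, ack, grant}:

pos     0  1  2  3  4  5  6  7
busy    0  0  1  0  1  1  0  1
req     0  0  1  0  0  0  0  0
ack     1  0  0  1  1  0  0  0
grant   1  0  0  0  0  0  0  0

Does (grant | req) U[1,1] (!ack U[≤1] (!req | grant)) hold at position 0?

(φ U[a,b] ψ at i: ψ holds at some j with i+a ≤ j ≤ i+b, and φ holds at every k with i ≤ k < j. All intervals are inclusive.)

Need some j in [1,1] with (!ack U[≤1] (!req | grant)), and (grant | req) at every k in [0,j-1].
  j=1: (!ack U[≤1] (!req | grant)) holds; (grant | req) holds at every k in [0,0] → satisfied.

True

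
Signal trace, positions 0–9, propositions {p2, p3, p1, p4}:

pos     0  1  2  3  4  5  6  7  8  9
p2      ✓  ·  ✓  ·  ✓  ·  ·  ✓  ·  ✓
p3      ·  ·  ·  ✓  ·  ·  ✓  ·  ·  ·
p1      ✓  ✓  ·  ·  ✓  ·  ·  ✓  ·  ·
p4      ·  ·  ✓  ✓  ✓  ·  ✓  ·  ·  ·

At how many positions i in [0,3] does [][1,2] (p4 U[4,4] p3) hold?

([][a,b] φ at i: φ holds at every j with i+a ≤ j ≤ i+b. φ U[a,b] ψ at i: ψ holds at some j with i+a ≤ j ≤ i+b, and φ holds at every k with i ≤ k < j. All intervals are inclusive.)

0

Evaluate at each i in [0,3]:
  i=0: ✗ (fails at j=1)
  i=1: ✗ (fails at j=2)
  i=2: ✗ (fails at j=3)
  i=3: ✗ (fails at j=4)
Positions where it holds: {} → 0.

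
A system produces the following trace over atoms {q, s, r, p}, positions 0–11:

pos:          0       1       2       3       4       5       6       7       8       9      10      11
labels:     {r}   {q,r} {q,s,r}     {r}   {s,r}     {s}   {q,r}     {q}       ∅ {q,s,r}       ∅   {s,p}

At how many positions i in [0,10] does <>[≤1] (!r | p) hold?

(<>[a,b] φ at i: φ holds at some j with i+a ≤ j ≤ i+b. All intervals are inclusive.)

7

Evaluate at each i in [0,10]:
  i=0: ✗ (none in [0,1])
  i=1: ✗ (none in [1,2])
  i=2: ✗ (none in [2,3])
  i=3: ✗ (none in [3,4])
  i=4: ✓ (witness j=5)
  i=5: ✓ (witness j=5)
  i=6: ✓ (witness j=7)
  i=7: ✓ (witness j=7)
  i=8: ✓ (witness j=8)
  i=9: ✓ (witness j=10)
  i=10: ✓ (witness j=10)
Positions where it holds: {4, 5, 6, 7, 8, 9, 10} → 7.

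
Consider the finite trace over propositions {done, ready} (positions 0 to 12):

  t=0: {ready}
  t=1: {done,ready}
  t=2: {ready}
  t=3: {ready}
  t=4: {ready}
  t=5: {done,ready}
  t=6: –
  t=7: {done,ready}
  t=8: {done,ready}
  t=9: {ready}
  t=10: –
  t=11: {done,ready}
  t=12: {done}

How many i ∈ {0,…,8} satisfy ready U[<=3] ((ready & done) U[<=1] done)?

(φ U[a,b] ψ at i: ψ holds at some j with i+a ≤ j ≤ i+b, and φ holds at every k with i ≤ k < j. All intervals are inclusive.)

8

Evaluate at each i in [0,8]:
  i=0: ✓ (rhs at j=1; lhs holds on [0,0])
  i=1: ✓ (rhs at j=1)
  i=2: ✓ (rhs at j=5; lhs holds on [2,4])
  i=3: ✓ (rhs at j=5; lhs holds on [3,4])
  i=4: ✓ (rhs at j=5; lhs holds on [4,4])
  i=5: ✓ (rhs at j=5)
  i=6: ✗ (lhs fails at k=6 before rhs at j=7)
  i=7: ✓ (rhs at j=7)
  i=8: ✓ (rhs at j=8)
Positions where it holds: {0, 1, 2, 3, 4, 5, 7, 8} → 8.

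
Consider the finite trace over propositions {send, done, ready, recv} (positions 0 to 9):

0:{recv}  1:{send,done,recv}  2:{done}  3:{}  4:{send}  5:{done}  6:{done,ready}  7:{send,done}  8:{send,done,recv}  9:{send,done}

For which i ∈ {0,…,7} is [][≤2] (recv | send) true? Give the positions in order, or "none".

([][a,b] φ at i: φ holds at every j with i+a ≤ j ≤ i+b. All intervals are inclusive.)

Evaluate at each i in [0,7]:
  i=0: ✗ (fails at j=2)
  i=1: ✗ (fails at j=2)
  i=2: ✗ (fails at j=2)
  i=3: ✗ (fails at j=3)
  i=4: ✗ (fails at j=5)
  i=5: ✗ (fails at j=5)
  i=6: ✗ (fails at j=6)
  i=7: ✓ (all of [7,9])

7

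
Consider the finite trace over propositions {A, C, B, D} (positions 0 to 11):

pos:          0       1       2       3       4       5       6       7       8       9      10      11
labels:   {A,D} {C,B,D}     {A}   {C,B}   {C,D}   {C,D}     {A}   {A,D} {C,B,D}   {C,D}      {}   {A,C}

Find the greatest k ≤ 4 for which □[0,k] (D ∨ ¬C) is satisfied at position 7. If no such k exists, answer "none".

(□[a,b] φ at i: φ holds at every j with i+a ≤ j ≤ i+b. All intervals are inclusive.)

(D ∨ ¬C) must hold from j=7 onward; find where it first fails.
  j=7: holds
  j=8: holds
  j=9: holds
  j=10: holds
  j=11: fails
Holds on [7,10], so largest k = 3.

3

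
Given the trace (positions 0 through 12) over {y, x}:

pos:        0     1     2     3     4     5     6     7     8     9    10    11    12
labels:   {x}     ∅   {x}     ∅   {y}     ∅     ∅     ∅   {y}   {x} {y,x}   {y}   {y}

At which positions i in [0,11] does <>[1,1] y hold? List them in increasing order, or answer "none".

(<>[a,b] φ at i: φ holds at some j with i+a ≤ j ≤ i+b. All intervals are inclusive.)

Evaluate at each i in [0,11]:
  i=0: ✗ (none in [1,1])
  i=1: ✗ (none in [2,2])
  i=2: ✗ (none in [3,3])
  i=3: ✓ (witness j=4)
  i=4: ✗ (none in [5,5])
  i=5: ✗ (none in [6,6])
  i=6: ✗ (none in [7,7])
  i=7: ✓ (witness j=8)
  i=8: ✗ (none in [9,9])
  i=9: ✓ (witness j=10)
  i=10: ✓ (witness j=11)
  i=11: ✓ (witness j=12)

3, 7, 9, 10, 11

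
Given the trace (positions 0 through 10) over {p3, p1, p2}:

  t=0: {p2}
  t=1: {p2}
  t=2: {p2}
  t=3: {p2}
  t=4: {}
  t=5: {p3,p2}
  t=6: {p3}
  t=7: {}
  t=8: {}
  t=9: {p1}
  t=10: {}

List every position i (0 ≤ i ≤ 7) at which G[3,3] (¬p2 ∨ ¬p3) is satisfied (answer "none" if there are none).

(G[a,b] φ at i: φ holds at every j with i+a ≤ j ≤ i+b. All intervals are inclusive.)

0, 1, 3, 4, 5, 6, 7

Evaluate at each i in [0,7]:
  i=0: ✓ (all of [3,3])
  i=1: ✓ (all of [4,4])
  i=2: ✗ (fails at j=5)
  i=3: ✓ (all of [6,6])
  i=4: ✓ (all of [7,7])
  i=5: ✓ (all of [8,8])
  i=6: ✓ (all of [9,9])
  i=7: ✓ (all of [10,10])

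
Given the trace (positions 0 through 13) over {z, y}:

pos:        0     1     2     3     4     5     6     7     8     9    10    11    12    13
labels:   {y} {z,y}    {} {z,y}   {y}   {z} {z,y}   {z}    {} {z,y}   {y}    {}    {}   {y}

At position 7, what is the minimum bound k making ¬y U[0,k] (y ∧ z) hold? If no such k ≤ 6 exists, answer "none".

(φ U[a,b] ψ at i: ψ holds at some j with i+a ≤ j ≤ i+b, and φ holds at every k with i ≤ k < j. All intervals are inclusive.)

Need earliest j ≥ 7 with (y ∧ z), and ¬y at every k in [7,j-1].
  j=7: rhs fails.
  j=8: rhs fails.
  j=9: rhs holds; lhs holds on [7,8]. k = 2.

2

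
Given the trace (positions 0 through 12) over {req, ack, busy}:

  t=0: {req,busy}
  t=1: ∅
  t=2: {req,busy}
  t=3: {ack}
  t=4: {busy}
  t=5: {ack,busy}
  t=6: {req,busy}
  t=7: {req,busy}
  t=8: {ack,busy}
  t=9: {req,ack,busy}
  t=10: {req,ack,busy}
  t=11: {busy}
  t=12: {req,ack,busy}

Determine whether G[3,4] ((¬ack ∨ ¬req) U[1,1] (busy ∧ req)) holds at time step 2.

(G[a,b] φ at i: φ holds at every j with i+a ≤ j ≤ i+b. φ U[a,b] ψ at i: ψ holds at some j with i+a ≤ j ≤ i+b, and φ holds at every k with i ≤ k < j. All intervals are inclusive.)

Holds

Check ((¬ack ∨ ¬req) U[1,1] (busy ∧ req)) at every j in [5,6]:
  j=5: holds
  j=6: holds
All positions satisfy it → formula holds.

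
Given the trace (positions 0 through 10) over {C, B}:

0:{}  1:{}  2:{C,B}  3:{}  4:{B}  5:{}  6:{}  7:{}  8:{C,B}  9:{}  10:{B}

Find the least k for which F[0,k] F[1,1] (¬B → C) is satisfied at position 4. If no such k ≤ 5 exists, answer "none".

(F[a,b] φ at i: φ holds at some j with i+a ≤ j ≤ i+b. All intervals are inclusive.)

3

Scan j = 4,5,… for F[1,1] (¬B → C):
  j=4: fails
  j=5: fails
  j=6: fails
  j=7: holds
First hit at j=7, so smallest k = 7-4 = 3.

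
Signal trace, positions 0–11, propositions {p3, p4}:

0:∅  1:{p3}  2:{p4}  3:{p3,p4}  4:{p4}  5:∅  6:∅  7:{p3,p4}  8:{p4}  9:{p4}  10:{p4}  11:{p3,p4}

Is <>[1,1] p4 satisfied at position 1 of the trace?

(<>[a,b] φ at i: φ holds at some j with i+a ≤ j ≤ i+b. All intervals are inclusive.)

Check p4 at each j in [2,2]:
  j=2: true
Found at j=2 → formula holds.

Yes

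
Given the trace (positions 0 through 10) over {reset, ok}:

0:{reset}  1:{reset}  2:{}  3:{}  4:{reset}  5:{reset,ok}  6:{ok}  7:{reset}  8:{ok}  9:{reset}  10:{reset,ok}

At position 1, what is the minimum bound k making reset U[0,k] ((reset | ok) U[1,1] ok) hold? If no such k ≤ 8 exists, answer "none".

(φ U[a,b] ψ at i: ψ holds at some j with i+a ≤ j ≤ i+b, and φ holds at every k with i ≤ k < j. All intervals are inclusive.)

Need earliest j ≥ 1 with ((reset | ok) U[1,1] ok), and reset at every k in [1,j-1].
  j=1: rhs fails.
  j=2: rhs fails.
  j=3: rhs fails.
  j=4: rhs holds but lhs fails at k=2.
  j=5: rhs holds but lhs fails at k=2.
  j=6: rhs fails.
  j=7: rhs holds but lhs fails at k=2.
  j=8: rhs fails.
  j=9: rhs holds but lhs fails at k=2.
No witness within the range → none.

none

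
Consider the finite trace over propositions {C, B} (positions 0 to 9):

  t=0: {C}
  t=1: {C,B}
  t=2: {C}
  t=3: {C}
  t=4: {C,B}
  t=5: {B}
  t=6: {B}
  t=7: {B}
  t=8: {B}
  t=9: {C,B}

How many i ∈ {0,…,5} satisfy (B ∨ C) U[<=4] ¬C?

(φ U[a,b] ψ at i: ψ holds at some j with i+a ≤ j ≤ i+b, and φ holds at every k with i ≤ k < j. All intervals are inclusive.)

5

Evaluate at each i in [0,5]:
  i=0: ✗ (no rhs in [0,4])
  i=1: ✓ (rhs at j=5; lhs holds on [1,4])
  i=2: ✓ (rhs at j=5; lhs holds on [2,4])
  i=3: ✓ (rhs at j=5; lhs holds on [3,4])
  i=4: ✓ (rhs at j=5; lhs holds on [4,4])
  i=5: ✓ (rhs at j=5)
Positions where it holds: {1, 2, 3, 4, 5} → 5.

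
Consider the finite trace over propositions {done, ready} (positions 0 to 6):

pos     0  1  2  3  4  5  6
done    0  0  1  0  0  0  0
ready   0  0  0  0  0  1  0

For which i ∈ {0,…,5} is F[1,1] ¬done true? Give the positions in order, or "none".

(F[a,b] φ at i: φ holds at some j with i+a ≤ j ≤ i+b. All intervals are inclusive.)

Evaluate at each i in [0,5]:
  i=0: ✓ (witness j=1)
  i=1: ✗ (none in [2,2])
  i=2: ✓ (witness j=3)
  i=3: ✓ (witness j=4)
  i=4: ✓ (witness j=5)
  i=5: ✓ (witness j=6)

0, 2, 3, 4, 5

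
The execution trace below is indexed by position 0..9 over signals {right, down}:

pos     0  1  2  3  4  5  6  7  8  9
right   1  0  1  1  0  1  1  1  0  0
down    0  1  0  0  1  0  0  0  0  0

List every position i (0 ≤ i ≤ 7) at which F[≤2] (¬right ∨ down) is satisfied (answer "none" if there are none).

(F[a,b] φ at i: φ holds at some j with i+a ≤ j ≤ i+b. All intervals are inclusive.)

Evaluate at each i in [0,7]:
  i=0: ✓ (witness j=1)
  i=1: ✓ (witness j=1)
  i=2: ✓ (witness j=4)
  i=3: ✓ (witness j=4)
  i=4: ✓ (witness j=4)
  i=5: ✗ (none in [5,7])
  i=6: ✓ (witness j=8)
  i=7: ✓ (witness j=8)

0, 1, 2, 3, 4, 6, 7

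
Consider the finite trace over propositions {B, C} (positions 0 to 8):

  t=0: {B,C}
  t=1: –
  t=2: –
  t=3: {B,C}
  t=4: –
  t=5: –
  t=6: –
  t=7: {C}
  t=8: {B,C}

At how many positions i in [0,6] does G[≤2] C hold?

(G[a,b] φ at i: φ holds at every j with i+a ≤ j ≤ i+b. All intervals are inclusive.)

Evaluate at each i in [0,6]:
  i=0: ✗ (fails at j=1)
  i=1: ✗ (fails at j=1)
  i=2: ✗ (fails at j=2)
  i=3: ✗ (fails at j=4)
  i=4: ✗ (fails at j=4)
  i=5: ✗ (fails at j=5)
  i=6: ✗ (fails at j=6)
Positions where it holds: {} → 0.

0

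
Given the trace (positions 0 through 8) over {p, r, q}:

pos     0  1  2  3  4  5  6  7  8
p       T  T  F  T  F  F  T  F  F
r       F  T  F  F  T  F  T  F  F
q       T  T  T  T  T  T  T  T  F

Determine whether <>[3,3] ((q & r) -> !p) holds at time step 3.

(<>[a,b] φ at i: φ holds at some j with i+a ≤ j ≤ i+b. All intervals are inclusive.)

Check ((q & r) -> !p) at each j in [6,6]:
  j=6: false
No position in the window satisfies it → formula fails.

False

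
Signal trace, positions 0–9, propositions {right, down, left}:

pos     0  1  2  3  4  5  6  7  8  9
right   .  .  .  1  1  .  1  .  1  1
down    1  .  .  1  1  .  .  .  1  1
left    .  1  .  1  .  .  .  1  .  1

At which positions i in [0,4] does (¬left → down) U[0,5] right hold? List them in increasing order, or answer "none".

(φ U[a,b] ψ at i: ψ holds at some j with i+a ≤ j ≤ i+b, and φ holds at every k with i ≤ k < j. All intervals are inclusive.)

Evaluate at each i in [0,4]:
  i=0: ✗ (lhs fails at k=2 before rhs at j=3)
  i=1: ✗ (lhs fails at k=2 before rhs at j=3)
  i=2: ✗ (lhs fails at k=2 before rhs at j=3)
  i=3: ✓ (rhs at j=3)
  i=4: ✓ (rhs at j=4)

3, 4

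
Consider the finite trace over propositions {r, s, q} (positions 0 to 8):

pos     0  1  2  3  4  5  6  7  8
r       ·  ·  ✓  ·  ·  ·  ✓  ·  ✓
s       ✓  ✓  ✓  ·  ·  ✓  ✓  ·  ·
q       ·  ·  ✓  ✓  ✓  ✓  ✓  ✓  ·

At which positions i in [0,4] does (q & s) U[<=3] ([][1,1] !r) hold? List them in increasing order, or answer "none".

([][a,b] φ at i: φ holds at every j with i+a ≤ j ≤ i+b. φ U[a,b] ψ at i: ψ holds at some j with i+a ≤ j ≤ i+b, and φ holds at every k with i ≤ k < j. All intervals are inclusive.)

Evaluate at each i in [0,4]:
  i=0: ✓ (rhs at j=0)
  i=1: ✗ (lhs fails at k=1 before rhs at j=2)
  i=2: ✓ (rhs at j=2)
  i=3: ✓ (rhs at j=3)
  i=4: ✓ (rhs at j=4)

0, 2, 3, 4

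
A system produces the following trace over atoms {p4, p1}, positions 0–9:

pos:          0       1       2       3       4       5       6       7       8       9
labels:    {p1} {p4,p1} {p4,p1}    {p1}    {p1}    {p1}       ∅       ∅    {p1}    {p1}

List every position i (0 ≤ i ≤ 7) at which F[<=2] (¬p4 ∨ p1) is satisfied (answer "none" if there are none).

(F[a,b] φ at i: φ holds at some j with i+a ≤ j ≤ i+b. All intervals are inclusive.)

Evaluate at each i in [0,7]:
  i=0: ✓ (witness j=0)
  i=1: ✓ (witness j=1)
  i=2: ✓ (witness j=2)
  i=3: ✓ (witness j=3)
  i=4: ✓ (witness j=4)
  i=5: ✓ (witness j=5)
  i=6: ✓ (witness j=6)
  i=7: ✓ (witness j=7)

0, 1, 2, 3, 4, 5, 6, 7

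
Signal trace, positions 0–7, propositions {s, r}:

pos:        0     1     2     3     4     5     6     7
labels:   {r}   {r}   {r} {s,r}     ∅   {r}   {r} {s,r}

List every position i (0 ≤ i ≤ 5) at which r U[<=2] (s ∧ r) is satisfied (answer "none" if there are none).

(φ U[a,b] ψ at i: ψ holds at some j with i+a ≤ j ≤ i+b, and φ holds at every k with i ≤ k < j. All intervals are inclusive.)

1, 2, 3, 5

Evaluate at each i in [0,5]:
  i=0: ✗ (no rhs in [0,2])
  i=1: ✓ (rhs at j=3; lhs holds on [1,2])
  i=2: ✓ (rhs at j=3; lhs holds on [2,2])
  i=3: ✓ (rhs at j=3)
  i=4: ✗ (no rhs in [4,6])
  i=5: ✓ (rhs at j=7; lhs holds on [5,6])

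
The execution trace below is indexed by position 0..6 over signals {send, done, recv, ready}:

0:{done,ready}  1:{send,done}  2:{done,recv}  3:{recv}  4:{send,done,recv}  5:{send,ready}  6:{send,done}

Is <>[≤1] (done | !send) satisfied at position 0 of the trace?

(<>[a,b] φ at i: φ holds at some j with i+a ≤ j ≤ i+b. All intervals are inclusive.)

True

Check (done | !send) at each j in [0,1]:
  j=0: true
  j=1: true
Found at j=0 → formula holds.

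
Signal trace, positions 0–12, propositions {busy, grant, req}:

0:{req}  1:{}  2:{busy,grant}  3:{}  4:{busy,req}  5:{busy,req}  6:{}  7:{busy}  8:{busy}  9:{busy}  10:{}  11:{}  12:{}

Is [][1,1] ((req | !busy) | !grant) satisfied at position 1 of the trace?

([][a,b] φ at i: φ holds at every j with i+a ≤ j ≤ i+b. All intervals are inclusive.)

Check ((req | !busy) | !grant) at every j in [2,2]:
  j=2: false
Fails at j=2 → formula fails.

False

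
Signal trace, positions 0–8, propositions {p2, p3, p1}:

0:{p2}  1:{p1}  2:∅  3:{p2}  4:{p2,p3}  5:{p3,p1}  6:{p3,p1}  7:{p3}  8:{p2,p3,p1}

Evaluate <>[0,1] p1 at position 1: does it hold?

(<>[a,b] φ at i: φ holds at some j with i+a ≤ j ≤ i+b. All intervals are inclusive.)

True

Check p1 at each j in [1,2]:
  j=1: true
  j=2: false
Found at j=1 → formula holds.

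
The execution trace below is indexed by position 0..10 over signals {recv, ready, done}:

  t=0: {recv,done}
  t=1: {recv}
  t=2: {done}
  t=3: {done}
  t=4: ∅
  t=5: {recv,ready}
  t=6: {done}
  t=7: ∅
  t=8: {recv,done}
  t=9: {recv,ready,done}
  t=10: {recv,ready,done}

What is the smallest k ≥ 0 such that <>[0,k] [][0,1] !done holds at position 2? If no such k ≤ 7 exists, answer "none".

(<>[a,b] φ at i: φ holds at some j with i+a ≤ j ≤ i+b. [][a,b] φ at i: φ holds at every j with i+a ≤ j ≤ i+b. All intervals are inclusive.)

Scan j = 2,3,… for [][0,1] !done:
  j=2: fails
  j=3: fails
  j=4: holds
First hit at j=4, so smallest k = 4-2 = 2.

2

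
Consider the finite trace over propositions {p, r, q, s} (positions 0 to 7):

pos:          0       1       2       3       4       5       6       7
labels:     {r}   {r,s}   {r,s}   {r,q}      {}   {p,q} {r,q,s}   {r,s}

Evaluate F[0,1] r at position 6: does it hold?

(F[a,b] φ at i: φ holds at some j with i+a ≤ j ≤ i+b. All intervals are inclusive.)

Check r at each j in [6,7]:
  j=6: true
  j=7: true
Found at j=6 → formula holds.

Holds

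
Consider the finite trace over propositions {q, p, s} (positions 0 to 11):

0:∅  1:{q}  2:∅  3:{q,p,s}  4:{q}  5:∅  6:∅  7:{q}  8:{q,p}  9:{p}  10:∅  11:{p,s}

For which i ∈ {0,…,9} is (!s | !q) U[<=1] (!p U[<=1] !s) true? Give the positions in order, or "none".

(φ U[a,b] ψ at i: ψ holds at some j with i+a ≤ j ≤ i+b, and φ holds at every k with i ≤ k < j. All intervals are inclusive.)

Evaluate at each i in [0,9]:
  i=0: ✓ (rhs at j=0)
  i=1: ✓ (rhs at j=1)
  i=2: ✓ (rhs at j=2)
  i=3: ✗ (lhs fails at k=3 before rhs at j=4)
  i=4: ✓ (rhs at j=4)
  i=5: ✓ (rhs at j=5)
  i=6: ✓ (rhs at j=6)
  i=7: ✓ (rhs at j=7)
  i=8: ✓ (rhs at j=8)
  i=9: ✓ (rhs at j=9)

0, 1, 2, 4, 5, 6, 7, 8, 9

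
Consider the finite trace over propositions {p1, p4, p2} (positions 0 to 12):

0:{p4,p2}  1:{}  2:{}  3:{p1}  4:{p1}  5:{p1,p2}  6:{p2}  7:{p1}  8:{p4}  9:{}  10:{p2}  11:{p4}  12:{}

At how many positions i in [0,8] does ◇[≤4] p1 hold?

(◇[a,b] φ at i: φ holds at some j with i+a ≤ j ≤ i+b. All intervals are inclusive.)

8

Evaluate at each i in [0,8]:
  i=0: ✓ (witness j=3)
  i=1: ✓ (witness j=3)
  i=2: ✓ (witness j=3)
  i=3: ✓ (witness j=3)
  i=4: ✓ (witness j=4)
  i=5: ✓ (witness j=5)
  i=6: ✓ (witness j=7)
  i=7: ✓ (witness j=7)
  i=8: ✗ (none in [8,12])
Positions where it holds: {0, 1, 2, 3, 4, 5, 6, 7} → 8.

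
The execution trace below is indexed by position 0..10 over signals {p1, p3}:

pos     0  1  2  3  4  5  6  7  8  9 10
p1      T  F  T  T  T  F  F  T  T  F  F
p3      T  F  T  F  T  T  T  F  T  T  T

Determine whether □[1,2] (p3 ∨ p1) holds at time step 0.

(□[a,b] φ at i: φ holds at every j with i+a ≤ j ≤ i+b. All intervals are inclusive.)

Does not hold

Check (p3 ∨ p1) at every j in [1,2]:
  j=1: false
  j=2: true
Fails at j=1 → formula fails.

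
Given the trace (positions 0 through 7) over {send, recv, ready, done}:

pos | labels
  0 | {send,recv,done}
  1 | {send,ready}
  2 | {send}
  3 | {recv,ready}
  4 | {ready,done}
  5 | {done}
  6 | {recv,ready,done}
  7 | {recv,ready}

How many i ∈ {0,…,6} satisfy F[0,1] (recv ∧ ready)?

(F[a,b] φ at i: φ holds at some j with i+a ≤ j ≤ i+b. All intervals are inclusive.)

Evaluate at each i in [0,6]:
  i=0: ✗ (none in [0,1])
  i=1: ✗ (none in [1,2])
  i=2: ✓ (witness j=3)
  i=3: ✓ (witness j=3)
  i=4: ✗ (none in [4,5])
  i=5: ✓ (witness j=6)
  i=6: ✓ (witness j=6)
Positions where it holds: {2, 3, 5, 6} → 4.

4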